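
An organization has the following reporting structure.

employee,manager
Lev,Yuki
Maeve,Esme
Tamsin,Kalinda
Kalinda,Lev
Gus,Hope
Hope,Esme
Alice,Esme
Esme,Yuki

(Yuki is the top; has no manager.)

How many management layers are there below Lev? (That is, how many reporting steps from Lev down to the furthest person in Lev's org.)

The longest chain under Lev runs Lev → Kalinda → Tamsin, which is 2 levels below Lev.

2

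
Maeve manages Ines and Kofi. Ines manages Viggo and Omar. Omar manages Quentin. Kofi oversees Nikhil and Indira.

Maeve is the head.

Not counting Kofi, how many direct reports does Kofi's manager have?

1

Kofi reports to Maeve. Maeve's other direct reports are Ines — 1 peer.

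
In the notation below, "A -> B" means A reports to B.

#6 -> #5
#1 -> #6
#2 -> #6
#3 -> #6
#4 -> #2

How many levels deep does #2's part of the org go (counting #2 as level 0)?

1

The longest chain under #2 runs #2 → #4, which is 1 level below #2.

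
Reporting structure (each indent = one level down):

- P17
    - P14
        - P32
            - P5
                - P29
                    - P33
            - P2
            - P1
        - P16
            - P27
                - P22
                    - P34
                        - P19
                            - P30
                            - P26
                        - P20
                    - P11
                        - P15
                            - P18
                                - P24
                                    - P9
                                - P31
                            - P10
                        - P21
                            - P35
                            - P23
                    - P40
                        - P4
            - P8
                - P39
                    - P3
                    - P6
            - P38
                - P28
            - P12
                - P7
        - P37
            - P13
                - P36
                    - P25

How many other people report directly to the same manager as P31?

1

P31 reports to P18. P18's other direct reports are P24 — 1 peer.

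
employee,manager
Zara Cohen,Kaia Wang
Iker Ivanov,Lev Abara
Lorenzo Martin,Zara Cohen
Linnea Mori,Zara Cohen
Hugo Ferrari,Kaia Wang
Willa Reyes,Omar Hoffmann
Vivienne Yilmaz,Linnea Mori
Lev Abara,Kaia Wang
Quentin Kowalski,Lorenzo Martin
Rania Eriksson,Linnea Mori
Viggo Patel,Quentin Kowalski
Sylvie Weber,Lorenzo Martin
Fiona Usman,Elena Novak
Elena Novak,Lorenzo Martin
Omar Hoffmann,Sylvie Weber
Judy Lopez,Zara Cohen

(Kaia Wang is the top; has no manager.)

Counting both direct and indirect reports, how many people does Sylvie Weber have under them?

2

Sylvie Weber directly manages Omar Hoffmann. Under Omar Hoffmann: Willa Reyes (1). That's 2 in total.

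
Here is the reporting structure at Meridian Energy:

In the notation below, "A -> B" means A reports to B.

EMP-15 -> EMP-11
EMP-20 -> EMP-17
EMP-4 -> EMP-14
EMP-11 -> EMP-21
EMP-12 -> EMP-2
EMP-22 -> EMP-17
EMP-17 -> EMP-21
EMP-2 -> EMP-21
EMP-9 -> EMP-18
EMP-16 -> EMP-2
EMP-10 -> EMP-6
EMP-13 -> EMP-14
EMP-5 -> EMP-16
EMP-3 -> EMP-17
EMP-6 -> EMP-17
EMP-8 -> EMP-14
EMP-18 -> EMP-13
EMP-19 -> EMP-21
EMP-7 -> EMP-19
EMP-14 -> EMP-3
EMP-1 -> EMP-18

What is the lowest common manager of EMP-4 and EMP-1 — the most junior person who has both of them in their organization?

EMP-4's chain of managers is EMP-14, EMP-3, EMP-17, EMP-21. EMP-1's chain of managers is EMP-18, EMP-13, EMP-14, EMP-3, EMP-17, EMP-21. The first manager that appears in both chains is EMP-14.

EMP-14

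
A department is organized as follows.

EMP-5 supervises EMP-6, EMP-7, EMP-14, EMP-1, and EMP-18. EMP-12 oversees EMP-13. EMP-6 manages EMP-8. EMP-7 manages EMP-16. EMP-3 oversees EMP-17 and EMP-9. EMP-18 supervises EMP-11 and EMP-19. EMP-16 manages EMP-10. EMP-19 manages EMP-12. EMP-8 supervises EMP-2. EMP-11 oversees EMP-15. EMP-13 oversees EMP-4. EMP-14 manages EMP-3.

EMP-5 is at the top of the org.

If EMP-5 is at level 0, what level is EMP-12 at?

Chain from EMP-12 up to EMP-5: EMP-12 → EMP-19 → EMP-18 → EMP-5. That is 3 steps up, so EMP-12 is 3 levels below EMP-5.

3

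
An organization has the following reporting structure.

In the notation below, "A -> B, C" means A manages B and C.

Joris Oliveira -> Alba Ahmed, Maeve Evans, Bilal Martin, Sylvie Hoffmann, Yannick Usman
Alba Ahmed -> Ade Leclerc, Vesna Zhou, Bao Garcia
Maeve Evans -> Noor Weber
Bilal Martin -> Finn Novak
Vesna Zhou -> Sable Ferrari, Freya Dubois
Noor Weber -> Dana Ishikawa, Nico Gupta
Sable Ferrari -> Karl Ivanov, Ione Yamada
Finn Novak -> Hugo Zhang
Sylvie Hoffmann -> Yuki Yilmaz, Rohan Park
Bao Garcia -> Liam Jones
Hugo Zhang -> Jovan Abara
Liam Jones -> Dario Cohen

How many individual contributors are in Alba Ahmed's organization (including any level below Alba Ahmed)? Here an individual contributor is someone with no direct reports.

The people in Alba Ahmed's organization with no one reporting to them are Dario Cohen, Freya Dubois, Ione Yamada, Karl Ivanov, Ade Leclerc. That is 5.

5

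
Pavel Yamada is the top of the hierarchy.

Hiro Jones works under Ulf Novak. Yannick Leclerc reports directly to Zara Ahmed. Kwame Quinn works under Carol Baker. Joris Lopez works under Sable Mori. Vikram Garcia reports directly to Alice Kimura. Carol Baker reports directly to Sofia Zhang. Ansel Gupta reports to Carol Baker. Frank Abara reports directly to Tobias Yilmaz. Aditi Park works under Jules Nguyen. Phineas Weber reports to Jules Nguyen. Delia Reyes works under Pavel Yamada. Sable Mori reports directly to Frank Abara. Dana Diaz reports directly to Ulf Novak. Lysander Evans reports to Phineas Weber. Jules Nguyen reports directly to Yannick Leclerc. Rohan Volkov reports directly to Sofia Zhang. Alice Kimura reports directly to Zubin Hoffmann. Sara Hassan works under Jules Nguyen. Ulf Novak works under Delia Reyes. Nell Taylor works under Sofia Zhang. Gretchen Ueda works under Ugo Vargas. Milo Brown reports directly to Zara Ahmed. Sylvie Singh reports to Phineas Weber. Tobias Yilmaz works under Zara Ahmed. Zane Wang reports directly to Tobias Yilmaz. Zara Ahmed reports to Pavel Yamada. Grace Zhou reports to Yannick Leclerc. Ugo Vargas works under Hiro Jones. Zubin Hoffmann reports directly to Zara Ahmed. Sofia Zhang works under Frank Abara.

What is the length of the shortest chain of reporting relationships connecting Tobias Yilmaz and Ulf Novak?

Tobias Yilmaz is 2 levels below Pavel Yamada, and Ulf Novak is 2 levels below Pavel Yamada (their lowest common manager). The shortest path runs up from Tobias Yilmaz to Pavel Yamada and back down to Ulf Novak: 2 + 2 = 4 links.

4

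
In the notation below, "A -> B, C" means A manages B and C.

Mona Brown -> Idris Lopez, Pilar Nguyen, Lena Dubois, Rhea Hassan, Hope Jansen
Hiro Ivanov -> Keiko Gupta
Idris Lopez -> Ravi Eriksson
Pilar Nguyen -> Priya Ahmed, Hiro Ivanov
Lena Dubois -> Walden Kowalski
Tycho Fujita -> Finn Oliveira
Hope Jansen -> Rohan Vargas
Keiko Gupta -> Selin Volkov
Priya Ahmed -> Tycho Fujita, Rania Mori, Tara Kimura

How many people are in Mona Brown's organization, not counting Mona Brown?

Mona Brown directly manages Idris Lopez, Pilar Nguyen, Lena Dubois, Rhea Hassan, Hope Jansen. Under Idris Lopez: Ravi Eriksson (1). Under Pilar Nguyen: Hiro Ivanov, Keiko Gupta, Selin Volkov, Priya Ahmed, Tara Kimura, Rania Mori, Tycho Fujita, Finn Oliveira (8). Under Lena Dubois: Walden Kowalski (1). Rhea Hassan has no reports. Under Hope Jansen: Rohan Vargas (1). So Mona Brown's organization is 5 direct reports plus everyone under them: 2 + 9 + 2 + 1 + 2 = 16.

16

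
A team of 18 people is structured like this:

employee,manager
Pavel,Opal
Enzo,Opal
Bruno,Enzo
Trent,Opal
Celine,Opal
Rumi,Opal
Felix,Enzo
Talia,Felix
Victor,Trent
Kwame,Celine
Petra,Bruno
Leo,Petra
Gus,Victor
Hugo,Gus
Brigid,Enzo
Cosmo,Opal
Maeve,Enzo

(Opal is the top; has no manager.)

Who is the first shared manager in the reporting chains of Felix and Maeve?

Enzo

Felix's chain of managers is Enzo, Opal. Maeve's chain of managers is Enzo, Opal. The first manager that appears in both chains is Enzo.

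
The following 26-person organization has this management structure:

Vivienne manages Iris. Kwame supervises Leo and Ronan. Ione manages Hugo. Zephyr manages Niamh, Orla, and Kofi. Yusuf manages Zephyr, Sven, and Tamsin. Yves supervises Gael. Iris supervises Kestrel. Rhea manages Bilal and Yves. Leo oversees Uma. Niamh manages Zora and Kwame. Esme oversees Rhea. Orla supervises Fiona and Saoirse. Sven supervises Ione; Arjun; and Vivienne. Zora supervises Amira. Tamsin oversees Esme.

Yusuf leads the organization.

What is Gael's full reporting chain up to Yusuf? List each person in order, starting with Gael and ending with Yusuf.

Gael reports to Yves. Yves reports to Rhea. Rhea reports to Esme. Esme reports to Tamsin. Tamsin reports to Yusuf. Yusuf is at the top.

Gael -> Yves -> Rhea -> Esme -> Tamsin -> Yusuf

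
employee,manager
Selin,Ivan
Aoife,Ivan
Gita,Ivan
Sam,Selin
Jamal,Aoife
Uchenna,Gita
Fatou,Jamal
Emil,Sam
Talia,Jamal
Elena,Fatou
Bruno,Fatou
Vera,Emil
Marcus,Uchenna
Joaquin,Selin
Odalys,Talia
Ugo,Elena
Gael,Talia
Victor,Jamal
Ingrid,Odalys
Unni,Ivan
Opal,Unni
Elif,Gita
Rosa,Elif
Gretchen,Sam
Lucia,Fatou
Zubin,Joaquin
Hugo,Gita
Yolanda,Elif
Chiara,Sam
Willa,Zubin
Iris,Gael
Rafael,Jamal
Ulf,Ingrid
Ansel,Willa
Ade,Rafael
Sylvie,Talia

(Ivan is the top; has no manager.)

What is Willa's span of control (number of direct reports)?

1

Willa directly manages Ansel. That is 1 direct report.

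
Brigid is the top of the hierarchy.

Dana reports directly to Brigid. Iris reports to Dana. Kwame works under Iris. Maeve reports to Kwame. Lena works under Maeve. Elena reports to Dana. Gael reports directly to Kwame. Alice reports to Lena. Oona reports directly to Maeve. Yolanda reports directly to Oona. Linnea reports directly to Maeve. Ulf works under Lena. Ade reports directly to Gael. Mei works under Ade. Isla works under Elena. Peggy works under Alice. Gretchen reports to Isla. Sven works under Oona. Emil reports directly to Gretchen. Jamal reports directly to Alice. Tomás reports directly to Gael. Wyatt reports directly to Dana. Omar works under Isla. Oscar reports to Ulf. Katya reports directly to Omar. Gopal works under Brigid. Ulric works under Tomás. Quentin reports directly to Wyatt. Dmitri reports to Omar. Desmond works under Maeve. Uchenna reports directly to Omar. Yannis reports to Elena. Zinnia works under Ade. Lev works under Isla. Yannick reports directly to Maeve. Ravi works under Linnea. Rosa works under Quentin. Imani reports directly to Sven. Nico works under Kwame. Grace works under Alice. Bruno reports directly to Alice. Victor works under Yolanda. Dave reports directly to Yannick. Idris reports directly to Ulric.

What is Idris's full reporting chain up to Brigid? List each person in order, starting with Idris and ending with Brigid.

Idris -> Ulric -> Tomás -> Gael -> Kwame -> Iris -> Dana -> Brigid

Idris reports to Ulric. Ulric reports to Tomás. Tomás reports to Gael. Gael reports to Kwame. Kwame reports to Iris. Iris reports to Dana. Dana reports to Brigid. Brigid is at the top.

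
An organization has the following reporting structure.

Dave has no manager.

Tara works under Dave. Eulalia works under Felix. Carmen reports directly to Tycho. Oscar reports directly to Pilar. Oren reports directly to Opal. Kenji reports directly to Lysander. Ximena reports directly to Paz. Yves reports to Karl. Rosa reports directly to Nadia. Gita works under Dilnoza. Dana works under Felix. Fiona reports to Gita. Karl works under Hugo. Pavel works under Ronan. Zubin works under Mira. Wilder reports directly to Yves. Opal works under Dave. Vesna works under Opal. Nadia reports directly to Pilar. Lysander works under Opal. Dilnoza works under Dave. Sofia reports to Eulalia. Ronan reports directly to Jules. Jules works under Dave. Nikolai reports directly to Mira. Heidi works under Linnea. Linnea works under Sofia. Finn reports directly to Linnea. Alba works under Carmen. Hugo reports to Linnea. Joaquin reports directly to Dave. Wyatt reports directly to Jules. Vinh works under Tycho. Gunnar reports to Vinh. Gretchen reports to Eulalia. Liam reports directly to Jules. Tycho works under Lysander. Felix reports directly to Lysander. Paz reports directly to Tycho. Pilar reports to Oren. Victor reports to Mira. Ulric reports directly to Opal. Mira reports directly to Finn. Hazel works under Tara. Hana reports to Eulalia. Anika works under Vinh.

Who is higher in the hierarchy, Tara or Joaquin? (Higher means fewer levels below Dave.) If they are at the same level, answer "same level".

same level

Both Tara and Joaquin are 1 level below Dave.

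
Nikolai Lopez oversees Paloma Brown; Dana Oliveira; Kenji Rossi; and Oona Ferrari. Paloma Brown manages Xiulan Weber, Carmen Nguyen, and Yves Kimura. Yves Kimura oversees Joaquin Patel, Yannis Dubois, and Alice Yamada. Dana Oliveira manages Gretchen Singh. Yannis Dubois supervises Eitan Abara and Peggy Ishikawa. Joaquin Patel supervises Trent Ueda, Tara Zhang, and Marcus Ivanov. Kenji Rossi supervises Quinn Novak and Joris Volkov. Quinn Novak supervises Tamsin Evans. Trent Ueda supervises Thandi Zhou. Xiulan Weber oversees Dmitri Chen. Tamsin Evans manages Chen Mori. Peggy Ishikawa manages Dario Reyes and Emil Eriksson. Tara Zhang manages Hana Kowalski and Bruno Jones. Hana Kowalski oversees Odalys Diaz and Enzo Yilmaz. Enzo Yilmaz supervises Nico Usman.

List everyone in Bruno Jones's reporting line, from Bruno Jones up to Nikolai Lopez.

Bruno Jones -> Tara Zhang -> Joaquin Patel -> Yves Kimura -> Paloma Brown -> Nikolai Lopez

Bruno Jones reports to Tara Zhang. Tara Zhang reports to Joaquin Patel. Joaquin Patel reports to Yves Kimura. Yves Kimura reports to Paloma Brown. Paloma Brown reports to Nikolai Lopez. Nikolai Lopez is at the top.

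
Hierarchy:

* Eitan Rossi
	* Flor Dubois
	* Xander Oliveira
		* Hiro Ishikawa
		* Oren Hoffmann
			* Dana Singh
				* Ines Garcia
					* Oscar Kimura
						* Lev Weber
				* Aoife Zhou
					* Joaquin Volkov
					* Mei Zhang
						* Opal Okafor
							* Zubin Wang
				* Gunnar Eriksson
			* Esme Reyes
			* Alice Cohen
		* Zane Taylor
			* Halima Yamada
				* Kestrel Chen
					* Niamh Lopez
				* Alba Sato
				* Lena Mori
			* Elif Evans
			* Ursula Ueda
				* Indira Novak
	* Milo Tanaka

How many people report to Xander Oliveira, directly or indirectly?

23

Xander Oliveira directly manages Hiro Ishikawa, Oren Hoffmann, Zane Taylor. Hiro Ishikawa has no reports. Under Oren Hoffmann: Alice Cohen, Esme Reyes, Dana Singh, Gunnar Eriksson, Aoife Zhou, Mei Zhang, Opal Okafor, Zubin Wang, Joaquin Volkov, Ines Garcia, Oscar Kimura, Lev Weber (12). Under Zane Taylor: Ursula Ueda, Indira Novak, Elif Evans, Halima Yamada, Lena Mori, Alba Sato, Kestrel Chen, Niamh Lopez (8). So Xander Oliveira's organization is 3 direct reports plus everyone under them: 1 + 13 + 9 = 23.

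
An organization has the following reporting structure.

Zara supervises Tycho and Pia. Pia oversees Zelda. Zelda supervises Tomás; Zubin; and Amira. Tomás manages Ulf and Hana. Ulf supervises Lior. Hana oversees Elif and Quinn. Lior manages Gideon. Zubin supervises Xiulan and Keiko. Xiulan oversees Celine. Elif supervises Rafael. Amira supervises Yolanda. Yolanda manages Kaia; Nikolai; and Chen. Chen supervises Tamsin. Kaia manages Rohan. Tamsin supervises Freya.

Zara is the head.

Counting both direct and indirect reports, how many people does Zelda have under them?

Zelda directly manages Tomás, Zubin, Amira. Under Tomás: Hana, Quinn, Elif, Rafael, Ulf, Lior, Gideon (7). Under Zubin: Keiko, Xiulan, Celine (3). Under Amira: Yolanda, Nikolai, Kaia, Rohan, Chen, Tamsin, Freya (7). So Zelda's organization is 3 direct reports plus everyone under them: 8 + 4 + 8 = 20.

20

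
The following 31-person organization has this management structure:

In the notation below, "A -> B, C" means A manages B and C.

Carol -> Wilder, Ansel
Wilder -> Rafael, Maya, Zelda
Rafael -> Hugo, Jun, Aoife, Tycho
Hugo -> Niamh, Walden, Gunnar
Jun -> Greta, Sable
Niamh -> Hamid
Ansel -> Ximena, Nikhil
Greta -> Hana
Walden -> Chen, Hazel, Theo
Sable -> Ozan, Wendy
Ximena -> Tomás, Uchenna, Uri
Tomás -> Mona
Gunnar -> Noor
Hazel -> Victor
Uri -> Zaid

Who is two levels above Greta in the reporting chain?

Greta reports to Jun, and Jun reports to Rafael. So Greta's skip-level manager is Rafael.

Rafael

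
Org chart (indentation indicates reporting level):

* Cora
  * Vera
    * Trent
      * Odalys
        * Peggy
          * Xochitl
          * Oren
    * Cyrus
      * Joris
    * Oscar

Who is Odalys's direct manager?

Trent

Odalys reports directly to Trent.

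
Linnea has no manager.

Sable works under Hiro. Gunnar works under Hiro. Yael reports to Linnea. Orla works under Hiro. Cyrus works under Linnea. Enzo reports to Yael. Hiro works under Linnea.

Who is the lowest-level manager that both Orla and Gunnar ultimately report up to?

Orla's chain of managers is Hiro, Linnea. Gunnar's chain of managers is Hiro, Linnea. The first manager that appears in both chains is Hiro.

Hiro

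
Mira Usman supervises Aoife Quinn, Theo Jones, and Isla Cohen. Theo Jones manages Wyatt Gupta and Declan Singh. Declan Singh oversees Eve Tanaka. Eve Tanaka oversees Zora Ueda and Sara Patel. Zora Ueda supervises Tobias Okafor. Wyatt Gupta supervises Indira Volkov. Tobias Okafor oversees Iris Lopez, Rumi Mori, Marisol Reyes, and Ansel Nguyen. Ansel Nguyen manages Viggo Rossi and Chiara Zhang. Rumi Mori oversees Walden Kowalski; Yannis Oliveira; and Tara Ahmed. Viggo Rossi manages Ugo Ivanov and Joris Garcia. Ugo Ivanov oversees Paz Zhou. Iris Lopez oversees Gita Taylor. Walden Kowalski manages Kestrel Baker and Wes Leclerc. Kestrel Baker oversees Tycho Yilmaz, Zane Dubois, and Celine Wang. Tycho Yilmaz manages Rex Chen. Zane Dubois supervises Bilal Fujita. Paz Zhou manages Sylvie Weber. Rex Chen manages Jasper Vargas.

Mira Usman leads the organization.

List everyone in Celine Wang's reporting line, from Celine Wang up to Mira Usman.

Celine Wang reports to Kestrel Baker. Kestrel Baker reports to Walden Kowalski. Walden Kowalski reports to Rumi Mori. Rumi Mori reports to Tobias Okafor. Tobias Okafor reports to Zora Ueda. Zora Ueda reports to Eve Tanaka. Eve Tanaka reports to Declan Singh. Declan Singh reports to Theo Jones. Theo Jones reports to Mira Usman. Mira Usman is at the top.

Celine Wang -> Kestrel Baker -> Walden Kowalski -> Rumi Mori -> Tobias Okafor -> Zora Ueda -> Eve Tanaka -> Declan Singh -> Theo Jones -> Mira Usman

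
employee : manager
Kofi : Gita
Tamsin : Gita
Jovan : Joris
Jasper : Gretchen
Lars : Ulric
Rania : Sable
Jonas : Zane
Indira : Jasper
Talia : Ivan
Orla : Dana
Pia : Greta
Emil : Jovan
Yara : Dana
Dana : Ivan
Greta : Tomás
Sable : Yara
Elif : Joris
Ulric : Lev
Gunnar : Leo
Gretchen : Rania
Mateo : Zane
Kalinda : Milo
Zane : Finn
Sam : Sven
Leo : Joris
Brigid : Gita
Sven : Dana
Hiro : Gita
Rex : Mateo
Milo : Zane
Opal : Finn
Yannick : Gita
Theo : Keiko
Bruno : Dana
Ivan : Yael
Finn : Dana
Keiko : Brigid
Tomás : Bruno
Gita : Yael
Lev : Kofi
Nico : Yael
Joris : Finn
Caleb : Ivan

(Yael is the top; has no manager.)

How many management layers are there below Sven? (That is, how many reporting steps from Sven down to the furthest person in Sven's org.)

The longest chain under Sven runs Sven → Sam, which is 1 level below Sven.

1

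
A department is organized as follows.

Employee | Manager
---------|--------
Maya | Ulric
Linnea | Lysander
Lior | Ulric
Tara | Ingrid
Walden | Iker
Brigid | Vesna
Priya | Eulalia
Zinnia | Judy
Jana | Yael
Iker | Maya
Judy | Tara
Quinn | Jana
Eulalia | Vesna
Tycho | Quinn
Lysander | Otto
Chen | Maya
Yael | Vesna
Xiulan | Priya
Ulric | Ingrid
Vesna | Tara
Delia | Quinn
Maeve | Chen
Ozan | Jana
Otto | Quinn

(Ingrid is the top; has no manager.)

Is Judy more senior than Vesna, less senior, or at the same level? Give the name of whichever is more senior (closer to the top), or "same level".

same level

Both Judy and Vesna are 2 levels below Ingrid.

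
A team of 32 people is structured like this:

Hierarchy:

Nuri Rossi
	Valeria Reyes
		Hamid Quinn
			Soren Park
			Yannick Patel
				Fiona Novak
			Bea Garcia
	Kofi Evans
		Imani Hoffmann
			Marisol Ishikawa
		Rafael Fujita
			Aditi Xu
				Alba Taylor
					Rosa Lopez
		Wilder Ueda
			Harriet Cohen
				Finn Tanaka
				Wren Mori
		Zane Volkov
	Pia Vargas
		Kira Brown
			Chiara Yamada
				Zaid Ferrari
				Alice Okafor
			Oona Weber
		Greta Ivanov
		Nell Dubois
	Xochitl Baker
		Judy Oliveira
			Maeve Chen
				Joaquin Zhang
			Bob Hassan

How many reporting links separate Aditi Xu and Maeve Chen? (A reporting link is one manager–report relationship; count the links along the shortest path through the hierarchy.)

Aditi Xu is 3 levels below Nuri Rossi, and Maeve Chen is 3 levels below Nuri Rossi (their lowest common manager). The shortest path runs up from Aditi Xu to Nuri Rossi and back down to Maeve Chen: 3 + 3 = 6 links.

6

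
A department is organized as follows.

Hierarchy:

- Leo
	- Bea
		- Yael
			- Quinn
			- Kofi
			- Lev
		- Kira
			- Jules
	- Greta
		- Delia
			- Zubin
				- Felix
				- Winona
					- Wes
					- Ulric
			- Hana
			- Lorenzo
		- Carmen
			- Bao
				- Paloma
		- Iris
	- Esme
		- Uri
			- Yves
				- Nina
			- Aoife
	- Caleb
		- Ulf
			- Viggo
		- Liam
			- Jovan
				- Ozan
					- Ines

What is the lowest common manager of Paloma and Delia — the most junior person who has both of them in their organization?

Greta

Paloma's chain of managers is Bao, Carmen, Greta, Leo. Delia's chain of managers is Greta, Leo. The first manager that appears in both chains is Greta.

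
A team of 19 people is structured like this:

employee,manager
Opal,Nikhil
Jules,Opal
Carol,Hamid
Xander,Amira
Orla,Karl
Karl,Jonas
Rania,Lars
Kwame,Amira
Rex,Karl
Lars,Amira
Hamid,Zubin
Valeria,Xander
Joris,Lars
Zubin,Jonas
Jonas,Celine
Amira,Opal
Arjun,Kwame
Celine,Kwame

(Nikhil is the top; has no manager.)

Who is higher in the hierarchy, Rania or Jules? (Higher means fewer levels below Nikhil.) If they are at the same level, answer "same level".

Jules

Rania is 4 levels below Nikhil; Jules is 2. Jules is higher.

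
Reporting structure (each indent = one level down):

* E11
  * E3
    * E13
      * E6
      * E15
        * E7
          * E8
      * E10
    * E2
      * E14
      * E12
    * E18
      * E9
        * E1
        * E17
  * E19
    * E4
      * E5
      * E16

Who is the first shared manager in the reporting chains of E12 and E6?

E12's chain of managers is E2, E3, E11. E6's chain of managers is E13, E3, E11. The first manager that appears in both chains is E3.

E3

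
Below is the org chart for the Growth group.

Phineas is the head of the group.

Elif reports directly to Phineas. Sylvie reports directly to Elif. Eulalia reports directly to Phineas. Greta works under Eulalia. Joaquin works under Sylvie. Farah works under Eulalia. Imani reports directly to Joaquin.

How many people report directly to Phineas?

2

Phineas directly manages Elif, Eulalia. That is 2 direct reports.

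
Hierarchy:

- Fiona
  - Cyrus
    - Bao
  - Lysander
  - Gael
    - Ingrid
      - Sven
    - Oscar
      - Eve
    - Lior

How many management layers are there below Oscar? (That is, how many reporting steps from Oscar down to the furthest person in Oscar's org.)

1

The longest chain under Oscar runs Oscar → Eve, which is 1 level below Oscar.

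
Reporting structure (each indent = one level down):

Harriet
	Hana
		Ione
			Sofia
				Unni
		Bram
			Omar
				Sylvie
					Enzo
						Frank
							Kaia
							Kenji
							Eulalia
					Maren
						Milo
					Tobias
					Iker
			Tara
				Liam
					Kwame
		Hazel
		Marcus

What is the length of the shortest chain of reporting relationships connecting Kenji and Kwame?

Kenji is 5 levels below Bram, and Kwame is 3 levels below Bram (their lowest common manager). The shortest path runs up from Kenji to Bram and back down to Kwame: 5 + 3 = 8 links.

8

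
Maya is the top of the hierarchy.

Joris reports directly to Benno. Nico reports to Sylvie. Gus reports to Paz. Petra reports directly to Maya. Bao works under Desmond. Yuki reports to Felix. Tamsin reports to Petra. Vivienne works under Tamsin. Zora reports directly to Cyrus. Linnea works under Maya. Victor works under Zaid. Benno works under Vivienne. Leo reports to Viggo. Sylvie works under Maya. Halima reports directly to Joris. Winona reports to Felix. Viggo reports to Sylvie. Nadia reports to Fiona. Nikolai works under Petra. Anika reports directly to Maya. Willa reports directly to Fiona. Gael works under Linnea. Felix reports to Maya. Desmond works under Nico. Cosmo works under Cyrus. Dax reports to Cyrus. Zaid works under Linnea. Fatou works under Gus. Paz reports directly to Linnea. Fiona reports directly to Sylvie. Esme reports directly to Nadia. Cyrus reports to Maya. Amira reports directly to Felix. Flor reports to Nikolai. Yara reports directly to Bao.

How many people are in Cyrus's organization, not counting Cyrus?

3

Cyrus directly manages Cosmo, Dax, Zora. Cosmo has no reports. Dax has no reports. Zora has no reports. So Cyrus's organization is 3 direct reports plus everyone under them: 1 + 1 + 1 = 3.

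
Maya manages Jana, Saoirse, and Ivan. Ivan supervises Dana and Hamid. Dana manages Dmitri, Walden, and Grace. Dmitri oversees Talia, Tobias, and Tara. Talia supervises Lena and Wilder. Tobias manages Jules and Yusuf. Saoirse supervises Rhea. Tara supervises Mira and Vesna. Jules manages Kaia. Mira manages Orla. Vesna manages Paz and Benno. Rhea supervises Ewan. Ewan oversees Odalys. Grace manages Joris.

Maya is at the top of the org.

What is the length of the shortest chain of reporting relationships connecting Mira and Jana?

6

Mira is 5 levels below Maya, and Jana is 1 level below Maya (their lowest common manager). The shortest path runs up from Mira to Maya and back down to Jana: 5 + 1 = 6 links.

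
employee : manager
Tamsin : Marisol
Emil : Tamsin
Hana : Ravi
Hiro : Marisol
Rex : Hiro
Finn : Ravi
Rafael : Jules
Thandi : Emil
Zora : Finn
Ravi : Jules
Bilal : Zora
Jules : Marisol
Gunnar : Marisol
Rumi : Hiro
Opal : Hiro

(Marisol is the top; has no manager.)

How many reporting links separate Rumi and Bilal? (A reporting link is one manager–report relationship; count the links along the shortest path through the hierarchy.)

7

Rumi is 2 levels below Marisol, and Bilal is 5 levels below Marisol (their lowest common manager). The shortest path runs up from Rumi to Marisol and back down to Bilal: 2 + 5 = 7 links.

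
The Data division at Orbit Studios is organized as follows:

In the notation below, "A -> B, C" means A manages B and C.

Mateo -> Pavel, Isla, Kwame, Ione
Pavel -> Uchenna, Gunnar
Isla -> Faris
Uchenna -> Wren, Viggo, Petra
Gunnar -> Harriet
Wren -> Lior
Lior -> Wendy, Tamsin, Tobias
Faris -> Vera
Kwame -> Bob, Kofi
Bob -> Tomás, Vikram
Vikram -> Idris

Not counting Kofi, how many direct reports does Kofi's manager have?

1

Kofi reports to Kwame. Kwame's other direct reports are Bob — 1 peer.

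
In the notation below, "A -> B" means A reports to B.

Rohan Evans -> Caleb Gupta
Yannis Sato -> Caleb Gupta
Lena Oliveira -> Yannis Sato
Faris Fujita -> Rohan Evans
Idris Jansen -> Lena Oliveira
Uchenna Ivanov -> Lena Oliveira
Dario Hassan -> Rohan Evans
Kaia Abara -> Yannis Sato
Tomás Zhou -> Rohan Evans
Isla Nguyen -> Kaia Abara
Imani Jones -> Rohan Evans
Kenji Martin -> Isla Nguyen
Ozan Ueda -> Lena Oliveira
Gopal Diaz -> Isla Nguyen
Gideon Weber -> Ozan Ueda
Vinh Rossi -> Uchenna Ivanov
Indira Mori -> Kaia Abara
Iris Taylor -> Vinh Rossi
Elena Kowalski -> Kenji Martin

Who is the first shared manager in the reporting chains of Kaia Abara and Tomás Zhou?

Kaia Abara's chain of managers is Yannis Sato, Caleb Gupta. Tomás Zhou's chain of managers is Rohan Evans, Caleb Gupta. The first manager that appears in both chains is Caleb Gupta.

Caleb Gupta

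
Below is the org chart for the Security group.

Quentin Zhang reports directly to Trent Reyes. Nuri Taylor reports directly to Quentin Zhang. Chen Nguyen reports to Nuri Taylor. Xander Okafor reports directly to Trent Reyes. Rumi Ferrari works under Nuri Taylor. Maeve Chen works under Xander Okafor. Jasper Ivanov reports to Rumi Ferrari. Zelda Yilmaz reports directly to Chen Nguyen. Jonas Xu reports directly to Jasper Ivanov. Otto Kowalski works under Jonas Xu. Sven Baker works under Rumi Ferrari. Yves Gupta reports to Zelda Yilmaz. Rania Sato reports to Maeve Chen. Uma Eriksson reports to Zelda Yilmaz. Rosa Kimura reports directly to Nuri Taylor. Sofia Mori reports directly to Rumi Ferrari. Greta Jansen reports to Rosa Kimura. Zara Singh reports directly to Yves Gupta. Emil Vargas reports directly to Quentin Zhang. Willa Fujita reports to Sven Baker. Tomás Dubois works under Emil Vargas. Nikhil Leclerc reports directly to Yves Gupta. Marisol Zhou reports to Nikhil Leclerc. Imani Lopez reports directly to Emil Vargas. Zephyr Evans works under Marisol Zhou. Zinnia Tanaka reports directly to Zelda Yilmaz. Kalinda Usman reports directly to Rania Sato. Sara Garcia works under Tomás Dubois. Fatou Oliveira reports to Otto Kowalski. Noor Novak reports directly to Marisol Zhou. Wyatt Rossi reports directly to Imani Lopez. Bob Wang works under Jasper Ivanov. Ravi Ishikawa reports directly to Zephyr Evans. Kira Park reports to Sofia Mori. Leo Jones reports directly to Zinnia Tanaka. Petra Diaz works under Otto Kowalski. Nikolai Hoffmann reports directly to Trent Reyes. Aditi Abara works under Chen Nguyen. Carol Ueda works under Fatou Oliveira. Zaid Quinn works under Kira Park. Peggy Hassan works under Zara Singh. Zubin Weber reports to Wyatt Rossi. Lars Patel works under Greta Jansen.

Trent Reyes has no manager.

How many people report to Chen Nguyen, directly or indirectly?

13

Chen Nguyen directly manages Zelda Yilmaz, Aditi Abara. Under Zelda Yilmaz: Zinnia Tanaka, Leo Jones, Uma Eriksson, Yves Gupta, Nikhil Leclerc, Marisol Zhou, Noor Novak, Zephyr Evans, Ravi Ishikawa, Zara Singh, Peggy Hassan (11). Aditi Abara has no reports. So Chen Nguyen's organization is 2 direct reports plus everyone under them: 12 + 1 = 13.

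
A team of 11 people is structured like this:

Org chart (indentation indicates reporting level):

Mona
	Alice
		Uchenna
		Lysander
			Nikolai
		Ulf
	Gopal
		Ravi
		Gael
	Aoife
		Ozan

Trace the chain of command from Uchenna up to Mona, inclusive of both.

Uchenna reports to Alice. Alice reports to Mona. Mona is at the top.

Uchenna -> Alice -> Mona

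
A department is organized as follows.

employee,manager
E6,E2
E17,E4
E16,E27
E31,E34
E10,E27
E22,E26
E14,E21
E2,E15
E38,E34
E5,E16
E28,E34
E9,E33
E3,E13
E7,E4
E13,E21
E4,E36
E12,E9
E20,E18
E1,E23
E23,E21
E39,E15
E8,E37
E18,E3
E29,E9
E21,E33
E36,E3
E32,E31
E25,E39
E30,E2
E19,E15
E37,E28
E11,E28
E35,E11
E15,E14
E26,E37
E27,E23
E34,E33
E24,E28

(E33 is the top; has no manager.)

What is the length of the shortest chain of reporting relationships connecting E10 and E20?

7

E10 is 3 levels below E21, and E20 is 4 levels below E21 (their lowest common manager). The shortest path runs up from E10 to E21 and back down to E20: 3 + 4 = 7 links.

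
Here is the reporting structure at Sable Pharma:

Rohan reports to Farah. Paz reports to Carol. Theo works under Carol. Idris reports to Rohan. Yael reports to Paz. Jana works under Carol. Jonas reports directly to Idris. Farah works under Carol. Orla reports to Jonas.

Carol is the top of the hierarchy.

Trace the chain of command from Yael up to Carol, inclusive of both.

Yael -> Paz -> Carol

Yael reports to Paz. Paz reports to Carol. Carol is at the top.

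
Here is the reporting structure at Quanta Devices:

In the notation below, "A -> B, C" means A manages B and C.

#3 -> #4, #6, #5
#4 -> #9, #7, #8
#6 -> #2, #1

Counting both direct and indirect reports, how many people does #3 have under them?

#3 directly manages #4, #6, #5. Under #4: #8, #7, #9 (3). Under #6: #1, #2 (2). #5 has no reports. So #3's organization is 3 direct reports plus everyone under them: 4 + 3 + 1 = 8.

8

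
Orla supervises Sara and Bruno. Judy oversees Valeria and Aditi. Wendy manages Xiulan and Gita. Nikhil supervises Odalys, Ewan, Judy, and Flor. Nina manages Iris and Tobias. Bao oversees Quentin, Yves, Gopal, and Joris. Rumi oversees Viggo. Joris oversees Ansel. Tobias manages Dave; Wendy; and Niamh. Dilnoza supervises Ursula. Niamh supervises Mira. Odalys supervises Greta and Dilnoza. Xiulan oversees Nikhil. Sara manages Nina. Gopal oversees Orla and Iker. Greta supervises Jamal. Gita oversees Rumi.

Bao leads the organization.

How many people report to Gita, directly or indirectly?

Gita directly manages Rumi. Under Rumi: Viggo (1). That's 2 in total.

2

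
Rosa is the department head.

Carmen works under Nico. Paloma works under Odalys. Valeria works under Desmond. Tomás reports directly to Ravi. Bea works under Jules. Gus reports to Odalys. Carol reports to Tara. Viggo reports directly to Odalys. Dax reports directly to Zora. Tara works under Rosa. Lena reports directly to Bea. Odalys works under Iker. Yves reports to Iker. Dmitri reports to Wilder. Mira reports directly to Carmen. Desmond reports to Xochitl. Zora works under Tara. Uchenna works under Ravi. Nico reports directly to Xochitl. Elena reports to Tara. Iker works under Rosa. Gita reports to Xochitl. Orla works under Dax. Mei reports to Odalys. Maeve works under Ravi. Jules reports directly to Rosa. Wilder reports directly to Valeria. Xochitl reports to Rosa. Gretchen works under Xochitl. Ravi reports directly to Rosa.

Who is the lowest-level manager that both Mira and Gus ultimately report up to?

Rosa

Mira's chain of managers is Carmen, Nico, Xochitl, Rosa. Gus's chain of managers is Odalys, Iker, Rosa. The first manager that appears in both chains is Rosa.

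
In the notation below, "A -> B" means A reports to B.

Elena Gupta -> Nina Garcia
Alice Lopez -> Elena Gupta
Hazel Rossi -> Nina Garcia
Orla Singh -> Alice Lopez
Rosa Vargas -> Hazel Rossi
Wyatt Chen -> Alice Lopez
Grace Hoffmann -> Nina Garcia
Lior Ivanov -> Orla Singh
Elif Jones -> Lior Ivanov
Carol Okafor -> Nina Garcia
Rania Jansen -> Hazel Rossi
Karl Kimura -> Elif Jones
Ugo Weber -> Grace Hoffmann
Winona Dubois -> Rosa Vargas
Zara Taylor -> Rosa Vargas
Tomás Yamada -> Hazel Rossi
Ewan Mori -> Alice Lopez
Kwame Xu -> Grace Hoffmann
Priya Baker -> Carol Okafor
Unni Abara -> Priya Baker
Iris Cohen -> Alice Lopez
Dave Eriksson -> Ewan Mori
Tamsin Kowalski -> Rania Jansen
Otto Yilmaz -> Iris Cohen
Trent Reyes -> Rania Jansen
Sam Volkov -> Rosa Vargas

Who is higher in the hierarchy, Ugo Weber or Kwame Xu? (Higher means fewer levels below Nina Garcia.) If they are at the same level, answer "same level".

same level

Both Ugo Weber and Kwame Xu are 2 levels below Nina Garcia.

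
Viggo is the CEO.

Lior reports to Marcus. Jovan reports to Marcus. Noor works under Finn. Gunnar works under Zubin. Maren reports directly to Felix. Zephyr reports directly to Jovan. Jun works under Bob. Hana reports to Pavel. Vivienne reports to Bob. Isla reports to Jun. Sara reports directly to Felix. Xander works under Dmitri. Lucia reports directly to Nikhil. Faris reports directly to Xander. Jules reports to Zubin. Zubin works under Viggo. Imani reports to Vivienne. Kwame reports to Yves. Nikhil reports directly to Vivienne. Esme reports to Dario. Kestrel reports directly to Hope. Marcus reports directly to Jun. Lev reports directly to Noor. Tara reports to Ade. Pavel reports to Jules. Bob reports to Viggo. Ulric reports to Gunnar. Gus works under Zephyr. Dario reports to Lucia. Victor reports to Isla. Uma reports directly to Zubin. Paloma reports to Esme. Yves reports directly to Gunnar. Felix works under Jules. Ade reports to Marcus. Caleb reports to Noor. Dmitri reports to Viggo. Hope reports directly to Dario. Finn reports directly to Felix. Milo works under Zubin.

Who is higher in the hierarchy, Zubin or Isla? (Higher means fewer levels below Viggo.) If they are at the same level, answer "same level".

Zubin

Zubin is 1 level below Viggo; Isla is 3. Zubin is higher.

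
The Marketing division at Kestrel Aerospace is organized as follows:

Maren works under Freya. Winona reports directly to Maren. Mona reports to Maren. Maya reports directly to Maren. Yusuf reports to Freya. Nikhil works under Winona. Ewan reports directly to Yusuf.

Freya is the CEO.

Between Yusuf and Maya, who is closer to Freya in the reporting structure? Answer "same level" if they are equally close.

Yusuf is 1 level below Freya; Maya is 2. Yusuf is higher.

Yusuf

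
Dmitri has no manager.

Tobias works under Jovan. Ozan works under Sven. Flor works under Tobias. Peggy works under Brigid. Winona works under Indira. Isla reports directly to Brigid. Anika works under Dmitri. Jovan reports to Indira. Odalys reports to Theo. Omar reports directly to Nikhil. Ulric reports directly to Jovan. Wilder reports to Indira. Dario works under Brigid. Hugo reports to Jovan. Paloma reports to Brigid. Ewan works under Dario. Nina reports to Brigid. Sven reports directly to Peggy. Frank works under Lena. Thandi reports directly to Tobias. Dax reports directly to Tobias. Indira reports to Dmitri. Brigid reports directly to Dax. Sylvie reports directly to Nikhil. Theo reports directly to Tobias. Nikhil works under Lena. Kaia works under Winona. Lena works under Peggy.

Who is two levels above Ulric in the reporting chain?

Indira

Ulric reports to Jovan, and Jovan reports to Indira. So Ulric's skip-level manager is Indira.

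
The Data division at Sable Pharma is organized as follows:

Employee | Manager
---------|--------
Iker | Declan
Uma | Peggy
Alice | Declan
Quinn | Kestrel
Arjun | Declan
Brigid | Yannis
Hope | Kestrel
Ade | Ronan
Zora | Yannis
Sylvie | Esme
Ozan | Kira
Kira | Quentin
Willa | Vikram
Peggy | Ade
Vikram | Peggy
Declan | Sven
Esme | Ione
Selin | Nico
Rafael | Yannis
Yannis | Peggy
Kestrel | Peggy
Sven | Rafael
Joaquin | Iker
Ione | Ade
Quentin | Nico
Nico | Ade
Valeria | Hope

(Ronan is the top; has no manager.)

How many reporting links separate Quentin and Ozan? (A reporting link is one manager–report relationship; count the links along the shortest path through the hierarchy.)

2

Ozan is in Quentin's organization: the chain from Ozan up to Quentin is Ozan → Kira → Quentin, which is 2 links.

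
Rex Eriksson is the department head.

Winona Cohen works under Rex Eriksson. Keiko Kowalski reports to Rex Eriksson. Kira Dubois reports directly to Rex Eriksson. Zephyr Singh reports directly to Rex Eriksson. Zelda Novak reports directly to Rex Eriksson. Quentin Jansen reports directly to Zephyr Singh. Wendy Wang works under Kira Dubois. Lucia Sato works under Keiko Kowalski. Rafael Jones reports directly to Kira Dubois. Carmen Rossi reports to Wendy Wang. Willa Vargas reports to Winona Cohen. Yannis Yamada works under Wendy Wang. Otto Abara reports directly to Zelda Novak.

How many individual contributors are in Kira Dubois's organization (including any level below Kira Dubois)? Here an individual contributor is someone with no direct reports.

The people in Kira Dubois's organization with no one reporting to them are Rafael Jones, Yannis Yamada, Carmen Rossi. That is 3.

3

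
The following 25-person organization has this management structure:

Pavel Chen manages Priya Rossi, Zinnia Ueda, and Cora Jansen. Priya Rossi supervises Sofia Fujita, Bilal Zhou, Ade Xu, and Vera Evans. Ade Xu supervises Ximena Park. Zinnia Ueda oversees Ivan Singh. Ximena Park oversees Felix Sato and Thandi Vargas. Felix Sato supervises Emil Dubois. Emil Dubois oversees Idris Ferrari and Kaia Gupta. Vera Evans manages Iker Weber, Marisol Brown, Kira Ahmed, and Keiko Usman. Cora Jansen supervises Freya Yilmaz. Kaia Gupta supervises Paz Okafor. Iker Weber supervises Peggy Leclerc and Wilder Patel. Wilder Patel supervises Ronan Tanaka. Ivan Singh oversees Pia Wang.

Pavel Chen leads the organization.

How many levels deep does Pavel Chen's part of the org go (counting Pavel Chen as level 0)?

The longest chain under Pavel Chen runs Pavel Chen → Priya Rossi → Ade Xu → Ximena Park → Felix Sato → Emil Dubois → Kaia Gupta → Paz Okafor, which is 7 levels below Pavel Chen.

7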